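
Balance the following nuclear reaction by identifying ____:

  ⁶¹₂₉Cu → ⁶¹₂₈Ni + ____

positron

Conserve mass number: 61 = 61 + A, so A = 0.
Conserve atomic number: 29 = 28 + Z, so Z = 1.
A = 0 and Z = 1 is ⁰₁e — a positron.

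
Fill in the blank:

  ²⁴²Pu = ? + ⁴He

Conserve mass number: 242 = A + 4, so A = 238.
Conserve atomic number: 94 = Z + 2, so Z = 92.
Z = 92 is uranium, so the species is ²³⁸U.

U-238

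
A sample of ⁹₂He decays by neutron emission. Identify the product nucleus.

He-8

Neutron emission: mass number changes by -1, atomic number by +0.
A: 9 − 1 = 8; Z: 2 = 2.
Z = 2 is helium, so the daughter is ⁸₂He.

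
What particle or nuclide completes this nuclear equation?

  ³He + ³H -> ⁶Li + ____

Conserve mass number: 3 + 3 = 6 + A, so A = 0.
Conserve atomic number: 2 + 1 = 3 + Z, so Z = 0.
A = 0 and Z = 0 is γ — a gamma ray.

gamma ray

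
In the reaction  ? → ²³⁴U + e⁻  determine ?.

Conserve mass number: A = 234 + 0, so A = 234.
Conserve atomic number: Z = 92 − 1, so Z = 91.
Z = 91 is protactinium, so the species is ²³⁴Pa.

Pa-234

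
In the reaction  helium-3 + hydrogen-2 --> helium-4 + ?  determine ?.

proton

Conserve mass number: 3 + 2 = 4 + A, so A = 1.
Conserve atomic number: 2 + 1 = 2 + Z, so Z = 1.
A = 1 and Z = 1 is hydrogen-1 — a proton.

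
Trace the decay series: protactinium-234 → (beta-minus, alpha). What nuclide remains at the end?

Th-230

Start: (A, Z) = (234, 91).
After β⁻: (234, 92).
After α: (230, 90).
Z = 90 is thorium.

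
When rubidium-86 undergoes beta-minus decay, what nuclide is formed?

Sr-86

Beta-minus decay: mass number changes by +0, atomic number by +1.
A: 86 = 86; Z: 37 + 1 = 38.
Z = 38 is strontium, so the daughter is strontium-86.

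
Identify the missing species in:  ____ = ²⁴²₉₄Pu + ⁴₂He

Cm-246

Conserve mass number: A = 242 + 4, so A = 246.
Conserve atomic number: Z = 94 + 2, so Z = 96.
Z = 96 is curium, so the species is ²⁴⁶₉₆Cm.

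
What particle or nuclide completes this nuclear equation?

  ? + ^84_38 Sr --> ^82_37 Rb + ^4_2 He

Conserve mass number: A + 84 = 82 + 4, so A = 2.
Conserve atomic number: Z + 38 = 37 + 2, so Z = 1.
A = 2 and Z = 1 is ^2_1 H — a deuteron.

deuteron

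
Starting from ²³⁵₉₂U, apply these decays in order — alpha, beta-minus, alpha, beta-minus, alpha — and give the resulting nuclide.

Start: (A, Z) = (235, 92).
After α: (231, 90).
After β⁻: (231, 91).
After α: (227, 89).
After β⁻: (227, 90).
After α: (223, 88).
Z = 88 is radium.

Ra-223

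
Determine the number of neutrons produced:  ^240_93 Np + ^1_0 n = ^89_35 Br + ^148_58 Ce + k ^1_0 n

Conserve mass number: 241 = 89 + 148 + k, so k = 241 − 237 = 4.
Check atomic number: 93 = 35 + 58 + 0 = 93. ✓

4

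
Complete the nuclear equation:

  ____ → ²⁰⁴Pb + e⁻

Tl-204

Conserve mass number: A = 204 + 0, so A = 204.
Conserve atomic number: Z = 82 − 1, so Z = 81.
Z = 81 is thallium, so the species is ²⁰⁴Tl.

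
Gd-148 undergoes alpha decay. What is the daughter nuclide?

Alpha decay: mass number changes by -4, atomic number by -2.
A: 148 − 4 = 144; Z: 64 − 2 = 62.
Z = 62 is samarium, so the daughter is Sm-144.

Sm-144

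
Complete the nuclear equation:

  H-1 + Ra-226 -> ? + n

Ac-226

Conserve mass number: 1 + 226 = A + 1, so A = 226.
Conserve atomic number: 1 + 88 = Z + 0, so Z = 89.
Z = 89 is actinium, so the species is Ac-226.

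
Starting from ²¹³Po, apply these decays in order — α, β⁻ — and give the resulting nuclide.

Start: (A, Z) = (213, 84).
After α: (209, 82).
After β⁻: (209, 83).
Z = 83 is bismuth.

Bi-209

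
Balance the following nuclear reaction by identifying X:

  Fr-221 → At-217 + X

alpha particle

Conserve mass number: 221 = 217 + A, so A = 4.
Conserve atomic number: 87 = 85 + Z, so Z = 2.
A = 4 and Z = 2 is He-4 — an alpha particle.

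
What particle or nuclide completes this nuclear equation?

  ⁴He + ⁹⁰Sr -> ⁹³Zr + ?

neutron

Conserve mass number: 4 + 90 = 93 + A, so A = 1.
Conserve atomic number: 2 + 38 = 40 + Z, so Z = 0.
A = 1 and Z = 0 is ¹n — a neutron.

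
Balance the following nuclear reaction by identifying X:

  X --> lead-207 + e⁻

Conserve mass number: A = 207 + 0, so A = 207.
Conserve atomic number: Z = 82 − 1, so Z = 81.
Z = 81 is thallium, so the species is thallium-207.

Tl-207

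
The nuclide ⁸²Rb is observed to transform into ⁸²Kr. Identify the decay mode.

beta-plus decay or electron capture

ΔA = 82 − 82 = 0; ΔZ = 36 − 37 = -1.
A is unchanged and Z drops by 1 — a proton has become a neutron (β⁺ emission or electron capture).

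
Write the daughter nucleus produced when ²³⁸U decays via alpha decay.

Alpha decay: mass number changes by -4, atomic number by -2.
A: 238 − 4 = 234; Z: 92 − 2 = 90.
Z = 90 is thorium, so the daughter is ²³⁴Th.

Th-234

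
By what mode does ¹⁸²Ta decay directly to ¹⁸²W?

beta-minus decay

ΔA = 182 − 182 = 0; ΔZ = 74 − 73 = +1.
A is unchanged and Z rises by 1 — a neutron has become a proton (β⁻ decay).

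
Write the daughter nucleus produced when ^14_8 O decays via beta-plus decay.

N-14

Beta-plus decay: mass number changes by +0, atomic number by -1.
A: 14 = 14; Z: 8 − 1 = 7.
Z = 7 is nitrogen, so the daughter is ^14_7 N.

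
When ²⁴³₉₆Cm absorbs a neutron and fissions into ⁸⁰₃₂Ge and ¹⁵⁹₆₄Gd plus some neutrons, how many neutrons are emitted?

5

Conserve mass number: 244 = 80 + 159 + k, so k = 244 − 239 = 5.
Check atomic number: 96 = 32 + 64 + 0 = 96. ✓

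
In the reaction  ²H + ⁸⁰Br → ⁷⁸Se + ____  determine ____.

alpha particle

Conserve mass number: 2 + 80 = 78 + A, so A = 4.
Conserve atomic number: 1 + 35 = 34 + Z, so Z = 2.
A = 4 and Z = 2 is ⁴He — an alpha particle.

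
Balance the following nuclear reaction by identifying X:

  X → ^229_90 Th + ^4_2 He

U-233

Conserve mass number: A = 229 + 4, so A = 233.
Conserve atomic number: Z = 90 + 2, so Z = 92.
Z = 92 is uranium, so the species is ^233_92 U.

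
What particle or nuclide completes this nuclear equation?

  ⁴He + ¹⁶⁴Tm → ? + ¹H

Conserve mass number: 4 + 164 = A + 1, so A = 167.
Conserve atomic number: 2 + 69 = Z + 1, so Z = 70.
Z = 70 is ytterbium, so the species is ¹⁶⁷Yb.

Yb-167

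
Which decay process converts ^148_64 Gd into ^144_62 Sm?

alpha decay

ΔA = 144 − 148 = -4; ΔZ = 62 − 64 = -2.
A drops by 4 and Z drops by 2 — the signature of alpha emission.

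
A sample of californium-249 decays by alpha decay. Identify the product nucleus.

Cm-245

Alpha decay: mass number changes by -4, atomic number by -2.
A: 249 − 4 = 245; Z: 98 − 2 = 96.
Z = 96 is curium, so the daughter is curium-245.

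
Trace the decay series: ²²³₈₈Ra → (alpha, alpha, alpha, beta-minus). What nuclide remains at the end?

Bi-211

Start: (A, Z) = (223, 88).
After α: (219, 86).
After α: (215, 84).
After α: (211, 82).
After β⁻: (211, 83).
Z = 83 is bismuth.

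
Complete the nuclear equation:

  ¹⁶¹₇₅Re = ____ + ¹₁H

W-160

Conserve mass number: 161 = A + 1, so A = 160.
Conserve atomic number: 75 = Z + 1, so Z = 74.
Z = 74 is tungsten, so the species is ¹⁶⁰₇₄W.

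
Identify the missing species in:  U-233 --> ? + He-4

Conserve mass number: 233 = A + 4, so A = 229.
Conserve atomic number: 92 = Z + 2, so Z = 90.
Z = 90 is thorium, so the species is Th-229.

Th-229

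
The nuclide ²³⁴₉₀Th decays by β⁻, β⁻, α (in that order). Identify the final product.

Start: (A, Z) = (234, 90).
After β⁻: (234, 91).
After β⁻: (234, 92).
After α: (230, 90).
Z = 90 is thorium.

Th-230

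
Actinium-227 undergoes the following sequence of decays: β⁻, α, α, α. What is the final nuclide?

Start: (A, Z) = (227, 89).
After β⁻: (227, 90).
After α: (223, 88).
After α: (219, 86).
After α: (215, 84).
Z = 84 is polonium.

Po-215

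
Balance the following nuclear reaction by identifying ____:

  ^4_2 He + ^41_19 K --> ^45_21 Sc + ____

Conserve mass number: 4 + 41 = 45 + A, so A = 0.
Conserve atomic number: 2 + 19 = 21 + Z, so Z = 0.
A = 0 and Z = 0 is ^0_0 γ — a gamma ray.

gamma ray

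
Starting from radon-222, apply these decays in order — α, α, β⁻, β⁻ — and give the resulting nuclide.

Po-214

Start: (A, Z) = (222, 86).
After α: (218, 84).
After α: (214, 82).
After β⁻: (214, 83).
After β⁻: (214, 84).
Z = 84 is polonium.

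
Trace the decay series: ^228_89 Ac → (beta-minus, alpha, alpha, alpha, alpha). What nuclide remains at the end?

Pb-212

Start: (A, Z) = (228, 89).
After β⁻: (228, 90).
After α: (224, 88).
After α: (220, 86).
After α: (216, 84).
After α: (212, 82).
Z = 82 is lead.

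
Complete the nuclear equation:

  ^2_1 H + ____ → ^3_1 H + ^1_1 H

deuteron

Conserve mass number: 2 + A = 3 + 1, so A = 2.
Conserve atomic number: 1 + Z = 1 + 1, so Z = 1.
A = 2 and Z = 1 is ^2_1 H — a deuteron.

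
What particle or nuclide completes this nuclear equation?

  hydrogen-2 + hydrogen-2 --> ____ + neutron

He-3

Conserve mass number: 2 + 2 = A + 1, so A = 3.
Conserve atomic number: 1 + 1 = Z + 0, so Z = 2.
Z = 2 is helium, so the species is helium-3.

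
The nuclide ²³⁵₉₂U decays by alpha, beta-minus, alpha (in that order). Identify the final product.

Ac-227

Start: (A, Z) = (235, 92).
After α: (231, 90).
After β⁻: (231, 91).
After α: (227, 89).
Z = 89 is actinium.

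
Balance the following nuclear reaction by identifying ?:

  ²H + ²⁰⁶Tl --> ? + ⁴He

Hg-204

Conserve mass number: 2 + 206 = A + 4, so A = 204.
Conserve atomic number: 1 + 81 = Z + 2, so Z = 80.
Z = 80 is mercury, so the species is ²⁰⁴Hg.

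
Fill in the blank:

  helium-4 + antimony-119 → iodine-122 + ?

Conserve mass number: 4 + 119 = 122 + A, so A = 1.
Conserve atomic number: 2 + 51 = 53 + Z, so Z = 0.
A = 1 and Z = 0 is neutron — a neutron.

neutron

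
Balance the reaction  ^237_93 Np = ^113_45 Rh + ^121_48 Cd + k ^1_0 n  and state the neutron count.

Conserve mass number: 237 = 113 + 121 + k, so k = 237 − 234 = 3.
Check atomic number: 93 = 45 + 48 + 0 = 93. ✓

3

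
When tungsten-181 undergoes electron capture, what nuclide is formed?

Ta-181

Electron capture: mass number changes by +0, atomic number by -1.
A: 181 = 181; Z: 74 − 1 = 73.
Z = 73 is tantalum, so the daughter is tantalum-181.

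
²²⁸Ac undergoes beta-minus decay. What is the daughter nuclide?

Beta-minus decay: mass number changes by +0, atomic number by +1.
A: 228 = 228; Z: 89 + 1 = 90.
Z = 90 is thorium, so the daughter is ²²⁸Th.

Th-228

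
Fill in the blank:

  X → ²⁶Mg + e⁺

Conserve mass number: A = 26 + 0, so A = 26.
Conserve atomic number: Z = 12 + 1, so Z = 13.
Z = 13 is aluminium, so the species is ²⁶Al.

Al-26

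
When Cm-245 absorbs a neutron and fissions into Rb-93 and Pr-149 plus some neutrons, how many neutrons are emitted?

Conserve mass number: 246 = 93 + 149 + k, so k = 246 − 242 = 4.
Check atomic number: 96 = 37 + 59 + 0 = 96. ✓

4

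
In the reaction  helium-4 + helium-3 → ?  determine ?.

Be-7

Conserve mass number: 4 + 3 = A, so A = 7.
Conserve atomic number: 2 + 2 = Z, so Z = 4.
Z = 4 is beryllium, so the species is beryllium-7.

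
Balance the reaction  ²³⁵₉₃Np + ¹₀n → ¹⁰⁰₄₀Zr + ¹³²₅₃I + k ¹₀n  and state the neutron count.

4

Conserve mass number: 236 = 100 + 132 + k, so k = 236 − 232 = 4.
Check atomic number: 93 = 40 + 53 + 0 = 93. ✓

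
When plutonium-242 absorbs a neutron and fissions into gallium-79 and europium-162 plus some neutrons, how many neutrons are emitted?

2

Conserve mass number: 243 = 79 + 162 + k, so k = 243 − 241 = 2.
Check atomic number: 94 = 31 + 63 + 0 = 94. ✓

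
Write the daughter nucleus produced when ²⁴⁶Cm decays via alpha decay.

Pu-242

Alpha decay: mass number changes by -4, atomic number by -2.
A: 246 − 4 = 242; Z: 96 − 2 = 94.
Z = 94 is plutonium, so the daughter is ²⁴²Pu.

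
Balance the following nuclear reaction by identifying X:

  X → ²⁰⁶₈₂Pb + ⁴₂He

Po-210

Conserve mass number: A = 206 + 4, so A = 210.
Conserve atomic number: Z = 82 + 2, so Z = 84.
Z = 84 is polonium, so the species is ²¹⁰₈₄Po.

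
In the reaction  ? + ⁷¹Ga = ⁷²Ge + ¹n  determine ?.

Conserve mass number: A + 71 = 72 + 1, so A = 2.
Conserve atomic number: Z + 31 = 32 + 0, so Z = 1.
A = 2 and Z = 1 is ²H — a deuteron.

deuteron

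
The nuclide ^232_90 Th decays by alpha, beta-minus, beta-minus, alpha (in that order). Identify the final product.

Start: (A, Z) = (232, 90).
After α: (228, 88).
After β⁻: (228, 89).
After β⁻: (228, 90).
After α: (224, 88).
Z = 88 is radium.

Ra-224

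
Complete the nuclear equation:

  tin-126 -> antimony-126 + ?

beta-minus particle

Conserve mass number: 126 = 126 + A, so A = 0.
Conserve atomic number: 50 = 51 + Z, so Z = -1.
A = 0 and Z = -1 is e⁻ — a beta-minus particle.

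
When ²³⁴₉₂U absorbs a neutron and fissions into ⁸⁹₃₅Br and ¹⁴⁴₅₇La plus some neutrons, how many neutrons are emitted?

Conserve mass number: 235 = 89 + 144 + k, so k = 235 − 233 = 2.
Check atomic number: 92 = 35 + 57 + 0 = 92. ✓

2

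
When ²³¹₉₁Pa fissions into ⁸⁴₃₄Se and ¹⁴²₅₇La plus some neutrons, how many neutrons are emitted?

5

Conserve mass number: 231 = 84 + 142 + k, so k = 231 − 226 = 5.
Check atomic number: 91 = 34 + 57 + 0 = 91. ✓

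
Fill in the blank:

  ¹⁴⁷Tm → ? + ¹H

Conserve mass number: 147 = A + 1, so A = 146.
Conserve atomic number: 69 = Z + 1, so Z = 68.
Z = 68 is erbium, so the species is ¹⁴⁶Er.

Er-146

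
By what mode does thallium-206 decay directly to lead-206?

ΔA = 206 − 206 = 0; ΔZ = 82 − 81 = +1.
A is unchanged and Z rises by 1 — a neutron has become a proton (β⁻ decay).

beta-minus decay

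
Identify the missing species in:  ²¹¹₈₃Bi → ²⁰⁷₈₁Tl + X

Conserve mass number: 211 = 207 + A, so A = 4.
Conserve atomic number: 83 = 81 + Z, so Z = 2.
A = 4 and Z = 2 is ⁴₂He — an alpha particle.

alpha particle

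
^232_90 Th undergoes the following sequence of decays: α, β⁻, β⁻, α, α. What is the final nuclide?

Rn-220

Start: (A, Z) = (232, 90).
After α: (228, 88).
After β⁻: (228, 89).
After β⁻: (228, 90).
After α: (224, 88).
After α: (220, 86).
Z = 86 is radon.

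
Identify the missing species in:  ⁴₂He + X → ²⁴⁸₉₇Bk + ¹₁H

Cm-245

Conserve mass number: 4 + A = 248 + 1, so A = 245.
Conserve atomic number: 2 + Z = 97 + 1, so Z = 96.
Z = 96 is curium, so the species is ²⁴⁵₉₆Cm.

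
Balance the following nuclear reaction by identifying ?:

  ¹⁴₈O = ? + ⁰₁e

Conserve mass number: 14 = A + 0, so A = 14.
Conserve atomic number: 8 = Z + 1, so Z = 7.
Z = 7 is nitrogen, so the species is ¹⁴₇N.

N-14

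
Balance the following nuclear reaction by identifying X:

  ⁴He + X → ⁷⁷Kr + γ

Conserve mass number: 4 + A = 77 + 0, so A = 73.
Conserve atomic number: 2 + Z = 36 + 0, so Z = 34.
Z = 34 is selenium, so the species is ⁷³Se.

Se-73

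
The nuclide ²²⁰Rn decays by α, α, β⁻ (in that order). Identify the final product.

Start: (A, Z) = (220, 86).
After α: (216, 84).
After α: (212, 82).
After β⁻: (212, 83).
Z = 83 is bismuth.

Bi-212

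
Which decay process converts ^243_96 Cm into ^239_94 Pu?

alpha decay

ΔA = 239 − 243 = -4; ΔZ = 94 − 96 = -2.
A drops by 4 and Z drops by 2 — the signature of alpha emission.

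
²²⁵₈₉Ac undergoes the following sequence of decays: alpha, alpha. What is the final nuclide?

At-217

Start: (A, Z) = (225, 89).
After α: (221, 87).
After α: (217, 85).
Z = 85 is astatine.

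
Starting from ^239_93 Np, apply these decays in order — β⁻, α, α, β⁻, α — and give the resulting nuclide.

Start: (A, Z) = (239, 93).
After β⁻: (239, 94).
After α: (235, 92).
After α: (231, 90).
After β⁻: (231, 91).
After α: (227, 89).
Z = 89 is actinium.

Ac-227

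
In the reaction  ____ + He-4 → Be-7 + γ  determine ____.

He-3

Conserve mass number: A + 4 = 7 + 0, so A = 3.
Conserve atomic number: Z + 2 = 4 + 0, so Z = 2.
Z = 2 is helium, so the species is He-3.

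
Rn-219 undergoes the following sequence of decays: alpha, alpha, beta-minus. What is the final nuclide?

Bi-211

Start: (A, Z) = (219, 86).
After α: (215, 84).
After α: (211, 82).
After β⁻: (211, 83).
Z = 83 is bismuth.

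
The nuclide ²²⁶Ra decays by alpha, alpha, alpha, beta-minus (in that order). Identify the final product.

Bi-214

Start: (A, Z) = (226, 88).
After α: (222, 86).
After α: (218, 84).
After α: (214, 82).
After β⁻: (214, 83).
Z = 83 is bismuth.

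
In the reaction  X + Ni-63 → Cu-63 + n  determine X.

proton

Conserve mass number: A + 63 = 63 + 1, so A = 1.
Conserve atomic number: Z + 28 = 29 + 0, so Z = 1.
A = 1 and Z = 1 is H-1 — a proton.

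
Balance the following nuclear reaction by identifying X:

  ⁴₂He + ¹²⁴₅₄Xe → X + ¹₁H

Conserve mass number: 4 + 124 = A + 1, so A = 127.
Conserve atomic number: 2 + 54 = Z + 1, so Z = 55.
Z = 55 is caesium, so the species is ¹²⁷₅₅Cs.

Cs-127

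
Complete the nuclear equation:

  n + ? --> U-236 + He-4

Pu-239

Conserve mass number: 1 + A = 236 + 4, so A = 239.
Conserve atomic number: 0 + Z = 92 + 2, so Z = 94.
Z = 94 is plutonium, so the species is Pu-239.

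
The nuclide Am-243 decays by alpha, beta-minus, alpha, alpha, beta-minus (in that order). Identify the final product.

Pa-231

Start: (A, Z) = (243, 95).
After α: (239, 93).
After β⁻: (239, 94).
After α: (235, 92).
After α: (231, 90).
After β⁻: (231, 91).
Z = 91 is protactinium.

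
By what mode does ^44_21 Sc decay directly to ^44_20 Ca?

beta-plus decay or electron capture

ΔA = 44 − 44 = 0; ΔZ = 20 − 21 = -1.
A is unchanged and Z drops by 1 — a proton has become a neutron (β⁺ emission or electron capture).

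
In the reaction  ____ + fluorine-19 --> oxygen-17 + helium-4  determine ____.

deuteron

Conserve mass number: A + 19 = 17 + 4, so A = 2.
Conserve atomic number: Z + 9 = 8 + 2, so Z = 1.
A = 2 and Z = 1 is hydrogen-2 — a deuteron.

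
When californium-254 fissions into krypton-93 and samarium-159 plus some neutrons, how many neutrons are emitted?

Conserve mass number: 254 = 93 + 159 + k, so k = 254 − 252 = 2.
Check atomic number: 98 = 36 + 62 + 0 = 98. ✓

2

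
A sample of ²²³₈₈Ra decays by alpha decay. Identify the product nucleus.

Alpha decay: mass number changes by -4, atomic number by -2.
A: 223 − 4 = 219; Z: 88 − 2 = 86.
Z = 86 is radon, so the daughter is ²¹⁹₈₆Rn.

Rn-219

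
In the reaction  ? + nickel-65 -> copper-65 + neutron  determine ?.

Conserve mass number: A + 65 = 65 + 1, so A = 1.
Conserve atomic number: Z + 28 = 29 + 0, so Z = 1.
A = 1 and Z = 1 is hydrogen-1 — a proton.

proton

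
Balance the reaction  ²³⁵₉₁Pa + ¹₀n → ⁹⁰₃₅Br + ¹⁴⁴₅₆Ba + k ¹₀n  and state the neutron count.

2

Conserve mass number: 236 = 90 + 144 + k, so k = 236 − 234 = 2.
Check atomic number: 91 = 35 + 56 + 0 = 91. ✓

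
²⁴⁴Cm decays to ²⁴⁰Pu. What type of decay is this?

ΔA = 240 − 244 = -4; ΔZ = 94 − 96 = -2.
A drops by 4 and Z drops by 2 — the signature of alpha emission.

alpha decay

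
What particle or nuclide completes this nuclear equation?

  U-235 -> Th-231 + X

Conserve mass number: 235 = 231 + A, so A = 4.
Conserve atomic number: 92 = 90 + Z, so Z = 2.
A = 4 and Z = 2 is He-4 — an alpha particle.

alpha particle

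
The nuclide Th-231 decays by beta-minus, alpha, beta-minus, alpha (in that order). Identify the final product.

Start: (A, Z) = (231, 90).
After β⁻: (231, 91).
After α: (227, 89).
After β⁻: (227, 90).
After α: (223, 88).
Z = 88 is radium.

Ra-223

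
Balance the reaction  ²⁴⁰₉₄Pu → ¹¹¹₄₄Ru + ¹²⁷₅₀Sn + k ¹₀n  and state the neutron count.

Conserve mass number: 240 = 111 + 127 + k, so k = 240 − 238 = 2.
Check atomic number: 94 = 44 + 50 + 0 = 94. ✓

2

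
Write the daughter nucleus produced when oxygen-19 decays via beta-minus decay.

Beta-minus decay: mass number changes by +0, atomic number by +1.
A: 19 = 19; Z: 8 + 1 = 9.
Z = 9 is fluorine, so the daughter is fluorine-19.

F-19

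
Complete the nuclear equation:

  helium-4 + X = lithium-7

triton

Conserve mass number: 4 + A = 7, so A = 3.
Conserve atomic number: 2 + Z = 3, so Z = 1.
A = 3 and Z = 1 is hydrogen-3 — a triton.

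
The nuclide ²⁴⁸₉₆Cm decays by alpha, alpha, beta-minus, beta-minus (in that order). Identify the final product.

Pu-240

Start: (A, Z) = (248, 96).
After α: (244, 94).
After α: (240, 92).
After β⁻: (240, 93).
After β⁻: (240, 94).
Z = 94 is plutonium.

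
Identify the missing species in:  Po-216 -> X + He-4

Conserve mass number: 216 = A + 4, so A = 212.
Conserve atomic number: 84 = Z + 2, so Z = 82.
Z = 82 is lead, so the species is Pb-212.

Pb-212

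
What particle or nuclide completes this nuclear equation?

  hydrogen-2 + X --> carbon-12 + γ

B-10

Conserve mass number: 2 + A = 12 + 0, so A = 10.
Conserve atomic number: 1 + Z = 6 + 0, so Z = 5.
Z = 5 is boron, so the species is boron-10.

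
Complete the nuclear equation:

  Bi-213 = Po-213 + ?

Conserve mass number: 213 = 213 + A, so A = 0.
Conserve atomic number: 83 = 84 + Z, so Z = -1.
A = 0 and Z = -1 is e⁻ — a beta-minus particle.

beta-minus particle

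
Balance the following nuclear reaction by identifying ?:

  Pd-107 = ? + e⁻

Conserve mass number: 107 = A + 0, so A = 107.
Conserve atomic number: 46 = Z − 1, so Z = 47.
Z = 47 is silver, so the species is Ag-107.

Ag-107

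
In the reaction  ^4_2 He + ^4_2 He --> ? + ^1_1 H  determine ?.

Li-7

Conserve mass number: 4 + 4 = A + 1, so A = 7.
Conserve atomic number: 2 + 2 = Z + 1, so Z = 3.
Z = 3 is lithium, so the species is ^7_3 Li.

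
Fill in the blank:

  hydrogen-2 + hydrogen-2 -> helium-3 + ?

neutron

Conserve mass number: 2 + 2 = 3 + A, so A = 1.
Conserve atomic number: 1 + 1 = 2 + Z, so Z = 0.
A = 1 and Z = 0 is neutron — a neutron.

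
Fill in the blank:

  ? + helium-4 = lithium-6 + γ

Conserve mass number: A + 4 = 6 + 0, so A = 2.
Conserve atomic number: Z + 2 = 3 + 0, so Z = 1.
A = 2 and Z = 1 is hydrogen-2 — a deuteron.

deuteron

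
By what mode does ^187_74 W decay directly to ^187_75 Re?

beta-minus decay

ΔA = 187 − 187 = 0; ΔZ = 75 − 74 = +1.
A is unchanged and Z rises by 1 — a neutron has become a proton (β⁻ decay).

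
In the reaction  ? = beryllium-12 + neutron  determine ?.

Conserve mass number: A = 12 + 1, so A = 13.
Conserve atomic number: Z = 4 + 0, so Z = 4.
Z = 4 is beryllium, so the species is beryllium-13.

Be-13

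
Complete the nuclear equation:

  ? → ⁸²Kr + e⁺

Rb-82

Conserve mass number: A = 82 + 0, so A = 82.
Conserve atomic number: Z = 36 + 1, so Z = 37.
Z = 37 is rubidium, so the species is ⁸²Rb.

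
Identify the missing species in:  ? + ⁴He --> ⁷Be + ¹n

Conserve mass number: A + 4 = 7 + 1, so A = 4.
Conserve atomic number: Z + 2 = 4 + 0, so Z = 2.
A = 4 and Z = 2 is ⁴He — an alpha particle.

alpha particle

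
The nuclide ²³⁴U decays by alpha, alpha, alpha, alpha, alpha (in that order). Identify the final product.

Pb-214

Start: (A, Z) = (234, 92).
After α: (230, 90).
After α: (226, 88).
After α: (222, 86).
After α: (218, 84).
After α: (214, 82).
Z = 82 is lead.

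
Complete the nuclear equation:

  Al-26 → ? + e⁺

Mg-26

Conserve mass number: 26 = A + 0, so A = 26.
Conserve atomic number: 13 = Z + 1, so Z = 12.
Z = 12 is magnesium, so the species is Mg-26.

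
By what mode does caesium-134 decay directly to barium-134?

ΔA = 134 − 134 = 0; ΔZ = 56 − 55 = +1.
A is unchanged and Z rises by 1 — a neutron has become a proton (β⁻ decay).

beta-minus decay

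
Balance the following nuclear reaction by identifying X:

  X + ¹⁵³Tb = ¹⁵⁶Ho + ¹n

Conserve mass number: A + 153 = 156 + 1, so A = 4.
Conserve atomic number: Z + 65 = 67 + 0, so Z = 2.
A = 4 and Z = 2 is ⁴He — an alpha particle.

alpha particle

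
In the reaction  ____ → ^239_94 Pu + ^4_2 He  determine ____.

Cm-243

Conserve mass number: A = 239 + 4, so A = 243.
Conserve atomic number: Z = 94 + 2, so Z = 96.
Z = 96 is curium, so the species is ^243_96 Cm.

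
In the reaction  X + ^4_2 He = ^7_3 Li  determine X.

Conserve mass number: A + 4 = 7, so A = 3.
Conserve atomic number: Z + 2 = 3, so Z = 1.
A = 3 and Z = 1 is ^3_1 H — a triton.

triton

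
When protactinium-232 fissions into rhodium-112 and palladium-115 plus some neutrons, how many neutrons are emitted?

5

Conserve mass number: 232 = 112 + 115 + k, so k = 232 − 227 = 5.
Check atomic number: 91 = 45 + 46 + 0 = 91. ✓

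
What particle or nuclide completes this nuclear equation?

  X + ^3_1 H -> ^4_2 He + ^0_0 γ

Conserve mass number: A + 3 = 4 + 0, so A = 1.
Conserve atomic number: Z + 1 = 2 + 0, so Z = 1.
A = 1 and Z = 1 is ^1_1 H — a proton.

proton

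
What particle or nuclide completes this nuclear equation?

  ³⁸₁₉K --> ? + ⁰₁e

Ar-38

Conserve mass number: 38 = A + 0, so A = 38.
Conserve atomic number: 19 = Z + 1, so Z = 18.
Z = 18 is argon, so the species is ³⁸₁₈Ar.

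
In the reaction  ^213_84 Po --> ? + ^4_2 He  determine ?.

Pb-209

Conserve mass number: 213 = A + 4, so A = 209.
Conserve atomic number: 84 = Z + 2, so Z = 82.
Z = 82 is lead, so the species is ^209_82 Pb.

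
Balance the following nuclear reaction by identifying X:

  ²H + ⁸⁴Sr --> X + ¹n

Conserve mass number: 2 + 84 = A + 1, so A = 85.
Conserve atomic number: 1 + 38 = Z + 0, so Z = 39.
Z = 39 is yttrium, so the species is ⁸⁵Y.

Y-85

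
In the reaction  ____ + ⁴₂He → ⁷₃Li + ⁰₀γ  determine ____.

Conserve mass number: A + 4 = 7 + 0, so A = 3.
Conserve atomic number: Z + 2 = 3 + 0, so Z = 1.
A = 3 and Z = 1 is ³₁H — a triton.

triton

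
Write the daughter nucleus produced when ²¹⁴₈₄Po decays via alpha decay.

Pb-210

Alpha decay: mass number changes by -4, atomic number by -2.
A: 214 − 4 = 210; Z: 84 − 2 = 82.
Z = 82 is lead, so the daughter is ²¹⁰₈₂Pb.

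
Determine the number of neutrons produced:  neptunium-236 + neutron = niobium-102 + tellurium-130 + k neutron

Conserve mass number: 237 = 102 + 130 + k, so k = 237 − 232 = 5.
Check atomic number: 93 = 41 + 52 + 0 = 93. ✓

5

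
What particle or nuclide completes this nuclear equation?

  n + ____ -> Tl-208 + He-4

Conserve mass number: 1 + A = 208 + 4, so A = 211.
Conserve atomic number: 0 + Z = 81 + 2, so Z = 83.
Z = 83 is bismuth, so the species is Bi-211.

Bi-211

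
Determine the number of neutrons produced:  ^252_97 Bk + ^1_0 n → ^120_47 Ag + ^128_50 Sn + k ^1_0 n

Conserve mass number: 253 = 120 + 128 + k, so k = 253 − 248 = 5.
Check atomic number: 97 = 47 + 50 + 0 = 97. ✓

5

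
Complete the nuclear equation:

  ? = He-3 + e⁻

H-3

Conserve mass number: A = 3 + 0, so A = 3.
Conserve atomic number: Z = 2 − 1, so Z = 1.
A = 3 and Z = 1 is H-3 — a triton.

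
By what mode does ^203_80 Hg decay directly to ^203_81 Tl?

beta-minus decay

ΔA = 203 − 203 = 0; ΔZ = 81 − 80 = +1.
A is unchanged and Z rises by 1 — a neutron has become a proton (β⁻ decay).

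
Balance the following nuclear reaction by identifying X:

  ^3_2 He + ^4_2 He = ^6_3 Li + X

Conserve mass number: 3 + 4 = 6 + A, so A = 1.
Conserve atomic number: 2 + 2 = 3 + Z, so Z = 1.
A = 1 and Z = 1 is ^1_1 H — a proton.

proton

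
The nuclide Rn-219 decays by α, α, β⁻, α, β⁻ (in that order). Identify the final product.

Start: (A, Z) = (219, 86).
After α: (215, 84).
After α: (211, 82).
After β⁻: (211, 83).
After α: (207, 81).
After β⁻: (207, 82).
Z = 82 is lead.

Pb-207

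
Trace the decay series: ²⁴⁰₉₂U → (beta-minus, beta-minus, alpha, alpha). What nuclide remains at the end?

Start: (A, Z) = (240, 92).
After β⁻: (240, 93).
After β⁻: (240, 94).
After α: (236, 92).
After α: (232, 90).
Z = 90 is thorium.

Th-232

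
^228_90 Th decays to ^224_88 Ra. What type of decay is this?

alpha decay

ΔA = 224 − 228 = -4; ΔZ = 88 − 90 = -2.
A drops by 4 and Z drops by 2 — the signature of alpha emission.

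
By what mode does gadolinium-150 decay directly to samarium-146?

alpha decay

ΔA = 146 − 150 = -4; ΔZ = 62 − 64 = -2.
A drops by 4 and Z drops by 2 — the signature of alpha emission.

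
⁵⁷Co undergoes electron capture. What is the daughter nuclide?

Electron capture: mass number changes by +0, atomic number by -1.
A: 57 = 57; Z: 27 − 1 = 26.
Z = 26 is iron, so the daughter is ⁵⁷Fe.

Fe-57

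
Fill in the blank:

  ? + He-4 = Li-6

deuteron

Conserve mass number: A + 4 = 6, so A = 2.
Conserve atomic number: Z + 2 = 3, so Z = 1.
A = 2 and Z = 1 is H-2 — a deuteron.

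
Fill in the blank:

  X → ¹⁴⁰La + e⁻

Conserve mass number: A = 140 + 0, so A = 140.
Conserve atomic number: Z = 57 − 1, so Z = 56.
Z = 56 is barium, so the species is ¹⁴⁰Ba.

Ba-140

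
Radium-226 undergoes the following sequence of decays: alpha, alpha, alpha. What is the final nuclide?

Start: (A, Z) = (226, 88).
After α: (222, 86).
After α: (218, 84).
After α: (214, 82).
Z = 82 is lead.

Pb-214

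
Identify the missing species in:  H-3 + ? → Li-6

He-3

Conserve mass number: 3 + A = 6, so A = 3.
Conserve atomic number: 1 + Z = 3, so Z = 2.
Z = 2 is helium, so the species is He-3.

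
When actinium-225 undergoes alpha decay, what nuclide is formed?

Alpha decay: mass number changes by -4, atomic number by -2.
A: 225 − 4 = 221; Z: 89 − 2 = 87.
Z = 87 is francium, so the daughter is francium-221.

Fr-221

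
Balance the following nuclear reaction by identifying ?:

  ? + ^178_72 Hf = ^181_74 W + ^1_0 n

alpha particle

Conserve mass number: A + 178 = 181 + 1, so A = 4.
Conserve atomic number: Z + 72 = 74 + 0, so Z = 2.
A = 4 and Z = 2 is ^4_2 He — an alpha particle.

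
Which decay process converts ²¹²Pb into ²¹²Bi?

ΔA = 212 − 212 = 0; ΔZ = 83 − 82 = +1.
A is unchanged and Z rises by 1 — a neutron has become a proton (β⁻ decay).

beta-minus decay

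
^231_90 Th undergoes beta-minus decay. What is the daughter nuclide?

Pa-231

Beta-minus decay: mass number changes by +0, atomic number by +1.
A: 231 = 231; Z: 90 + 1 = 91.
Z = 91 is protactinium, so the daughter is ^231_91 Pa.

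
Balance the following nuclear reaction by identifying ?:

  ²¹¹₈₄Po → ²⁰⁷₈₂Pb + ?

alpha particle

Conserve mass number: 211 = 207 + A, so A = 4.
Conserve atomic number: 84 = 82 + Z, so Z = 2.
A = 4 and Z = 2 is ⁴₂He — an alpha particle.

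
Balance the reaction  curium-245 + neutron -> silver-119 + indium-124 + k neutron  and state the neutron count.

3

Conserve mass number: 246 = 119 + 124 + k, so k = 246 − 243 = 3.
Check atomic number: 96 = 47 + 49 + 0 = 96. ✓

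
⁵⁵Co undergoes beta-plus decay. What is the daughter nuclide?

Fe-55

Beta-plus decay: mass number changes by +0, atomic number by -1.
A: 55 = 55; Z: 27 − 1 = 26.
Z = 26 is iron, so the daughter is ⁵⁵Fe.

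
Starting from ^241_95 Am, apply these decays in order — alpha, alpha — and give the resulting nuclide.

Start: (A, Z) = (241, 95).
After α: (237, 93).
After α: (233, 91).
Z = 91 is protactinium.

Pa-233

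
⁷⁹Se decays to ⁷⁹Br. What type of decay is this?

ΔA = 79 − 79 = 0; ΔZ = 35 − 34 = +1.
A is unchanged and Z rises by 1 — a neutron has become a proton (β⁻ decay).

beta-minus decay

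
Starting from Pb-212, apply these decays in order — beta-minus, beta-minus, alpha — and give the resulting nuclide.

Pb-208

Start: (A, Z) = (212, 82).
After β⁻: (212, 83).
After β⁻: (212, 84).
After α: (208, 82).
Z = 82 is lead.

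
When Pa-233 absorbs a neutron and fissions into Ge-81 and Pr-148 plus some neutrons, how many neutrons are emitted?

Conserve mass number: 234 = 81 + 148 + k, so k = 234 − 229 = 5.
Check atomic number: 91 = 32 + 59 + 0 = 91. ✓

5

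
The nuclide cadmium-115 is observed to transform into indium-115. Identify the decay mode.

beta-minus decay

ΔA = 115 − 115 = 0; ΔZ = 49 − 48 = +1.
A is unchanged and Z rises by 1 — a neutron has become a proton (β⁻ decay).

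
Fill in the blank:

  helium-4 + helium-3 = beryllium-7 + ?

gamma ray

Conserve mass number: 4 + 3 = 7 + A, so A = 0.
Conserve atomic number: 2 + 2 = 4 + Z, so Z = 0.
A = 0 and Z = 0 is γ — a gamma ray.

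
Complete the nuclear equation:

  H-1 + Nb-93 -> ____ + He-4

Zr-90

Conserve mass number: 1 + 93 = A + 4, so A = 90.
Conserve atomic number: 1 + 41 = Z + 2, so Z = 40.
Z = 40 is zirconium, so the species is Zr-90.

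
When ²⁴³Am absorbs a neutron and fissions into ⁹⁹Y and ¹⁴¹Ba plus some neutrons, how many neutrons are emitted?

Conserve mass number: 244 = 99 + 141 + k, so k = 244 − 240 = 4.
Check atomic number: 95 = 39 + 56 + 0 = 95. ✓

4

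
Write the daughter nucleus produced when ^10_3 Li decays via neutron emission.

Neutron emission: mass number changes by -1, atomic number by +0.
A: 10 − 1 = 9; Z: 3 = 3.
Z = 3 is lithium, so the daughter is ^9_3 Li.

Li-9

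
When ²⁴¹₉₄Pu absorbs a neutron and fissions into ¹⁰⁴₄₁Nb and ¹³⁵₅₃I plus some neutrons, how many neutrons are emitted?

3

Conserve mass number: 242 = 104 + 135 + k, so k = 242 − 239 = 3.
Check atomic number: 94 = 41 + 53 + 0 = 94. ✓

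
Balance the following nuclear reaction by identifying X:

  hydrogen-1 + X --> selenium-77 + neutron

As-77

Conserve mass number: 1 + A = 77 + 1, so A = 77.
Conserve atomic number: 1 + Z = 34 + 0, so Z = 33.
Z = 33 is arsenic, so the species is arsenic-77.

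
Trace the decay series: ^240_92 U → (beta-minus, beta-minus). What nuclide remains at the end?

Pu-240

Start: (A, Z) = (240, 92).
After β⁻: (240, 93).
After β⁻: (240, 94).
Z = 94 is plutonium.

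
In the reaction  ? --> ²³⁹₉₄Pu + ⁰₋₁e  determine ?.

Conserve mass number: A = 239 + 0, so A = 239.
Conserve atomic number: Z = 94 − 1, so Z = 93.
Z = 93 is neptunium, so the species is ²³⁹₉₃Np.

Np-239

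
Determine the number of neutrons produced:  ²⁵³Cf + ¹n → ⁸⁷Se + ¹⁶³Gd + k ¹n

4

Conserve mass number: 254 = 87 + 163 + k, so k = 254 − 250 = 4.
Check atomic number: 98 = 34 + 64 + 0 = 98. ✓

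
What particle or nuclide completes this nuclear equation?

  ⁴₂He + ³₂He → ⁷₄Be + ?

Conserve mass number: 4 + 3 = 7 + A, so A = 0.
Conserve atomic number: 2 + 2 = 4 + Z, so Z = 0.
A = 0 and Z = 0 is ⁰₀γ — a gamma ray.

gamma ray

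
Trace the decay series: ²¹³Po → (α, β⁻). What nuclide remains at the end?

Bi-209

Start: (A, Z) = (213, 84).
After α: (209, 82).
After β⁻: (209, 83).
Z = 83 is bismuth.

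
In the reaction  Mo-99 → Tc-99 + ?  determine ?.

Conserve mass number: 99 = 99 + A, so A = 0.
Conserve atomic number: 42 = 43 + Z, so Z = -1.
A = 0 and Z = -1 is e⁻ — a beta-minus particle.

beta-minus particle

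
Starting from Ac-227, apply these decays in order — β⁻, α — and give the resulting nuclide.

Start: (A, Z) = (227, 89).
After β⁻: (227, 90).
After α: (223, 88).
Z = 88 is radium.

Ra-223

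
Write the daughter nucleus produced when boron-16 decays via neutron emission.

B-15

Neutron emission: mass number changes by -1, atomic number by +0.
A: 16 − 1 = 15; Z: 5 = 5.
Z = 5 is boron, so the daughter is boron-15.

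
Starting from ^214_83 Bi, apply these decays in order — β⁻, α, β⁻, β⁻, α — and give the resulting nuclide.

Pb-206

Start: (A, Z) = (214, 83).
After β⁻: (214, 84).
After α: (210, 82).
After β⁻: (210, 83).
After β⁻: (210, 84).
After α: (206, 82).
Z = 82 is lead.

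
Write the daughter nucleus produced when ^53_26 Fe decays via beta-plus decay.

Mn-53

Beta-plus decay: mass number changes by +0, atomic number by -1.
A: 53 = 53; Z: 26 − 1 = 25.
Z = 25 is manganese, so the daughter is ^53_25 Mn.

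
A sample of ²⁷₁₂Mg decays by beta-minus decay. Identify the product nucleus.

Al-27

Beta-minus decay: mass number changes by +0, atomic number by +1.
A: 27 = 27; Z: 12 + 1 = 13.
Z = 13 is aluminium, so the daughter is ²⁷₁₃Al.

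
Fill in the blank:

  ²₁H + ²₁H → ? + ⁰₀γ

He-4

Conserve mass number: 2 + 2 = A + 0, so A = 4.
Conserve atomic number: 1 + 1 = Z + 0, so Z = 2.
A = 4 and Z = 2 is ⁴₂He — an alpha particle.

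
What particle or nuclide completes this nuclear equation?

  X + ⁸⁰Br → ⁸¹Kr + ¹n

Conserve mass number: A + 80 = 81 + 1, so A = 2.
Conserve atomic number: Z + 35 = 36 + 0, so Z = 1.
A = 2 and Z = 1 is ²H — a deuteron.

deuteron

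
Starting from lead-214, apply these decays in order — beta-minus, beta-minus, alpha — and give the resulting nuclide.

Pb-210

Start: (A, Z) = (214, 82).
After β⁻: (214, 83).
After β⁻: (214, 84).
After α: (210, 82).
Z = 82 is lead.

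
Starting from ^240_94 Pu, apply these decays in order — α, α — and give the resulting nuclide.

Th-232

Start: (A, Z) = (240, 94).
After α: (236, 92).
After α: (232, 90).
Z = 90 is thorium.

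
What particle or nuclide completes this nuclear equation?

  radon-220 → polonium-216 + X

alpha particle

Conserve mass number: 220 = 216 + A, so A = 4.
Conserve atomic number: 86 = 84 + Z, so Z = 2.
A = 4 and Z = 2 is helium-4 — an alpha particle.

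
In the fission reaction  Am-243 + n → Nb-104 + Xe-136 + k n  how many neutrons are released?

Conserve mass number: 244 = 104 + 136 + k, so k = 244 − 240 = 4.
Check atomic number: 95 = 41 + 54 + 0 = 95. ✓

4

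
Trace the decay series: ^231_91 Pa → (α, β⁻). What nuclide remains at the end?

Th-227

Start: (A, Z) = (231, 91).
After α: (227, 89).
After β⁻: (227, 90).
Z = 90 is thorium.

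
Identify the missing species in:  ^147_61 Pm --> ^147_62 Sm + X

Conserve mass number: 147 = 147 + A, so A = 0.
Conserve atomic number: 61 = 62 + Z, so Z = -1.
A = 0 and Z = -1 is ^0_-1 e — a beta-minus particle.

beta-minus particle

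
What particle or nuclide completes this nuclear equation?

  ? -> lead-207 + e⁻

Tl-207

Conserve mass number: A = 207 + 0, so A = 207.
Conserve atomic number: Z = 82 − 1, so Z = 81.
Z = 81 is thallium, so the species is thallium-207.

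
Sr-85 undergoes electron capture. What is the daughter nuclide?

Rb-85

Electron capture: mass number changes by +0, atomic number by -1.
A: 85 = 85; Z: 38 − 1 = 37.
Z = 37 is rubidium, so the daughter is Rb-85.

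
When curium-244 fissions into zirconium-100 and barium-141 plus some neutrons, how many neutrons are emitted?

Conserve mass number: 244 = 100 + 141 + k, so k = 244 − 241 = 3.
Check atomic number: 96 = 40 + 56 + 0 = 96. ✓

3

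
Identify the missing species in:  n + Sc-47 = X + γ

Sc-48

Conserve mass number: 1 + 47 = A + 0, so A = 48.
Conserve atomic number: 0 + 21 = Z + 0, so Z = 21.
Z = 21 is scandium, so the species is Sc-48.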